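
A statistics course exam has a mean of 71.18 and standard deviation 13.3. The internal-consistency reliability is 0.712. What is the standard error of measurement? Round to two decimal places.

SEM = SD · √(1 − ρ) = 13.3 × √0.288 = 13.3 × 0.5367 = 7.138

7.14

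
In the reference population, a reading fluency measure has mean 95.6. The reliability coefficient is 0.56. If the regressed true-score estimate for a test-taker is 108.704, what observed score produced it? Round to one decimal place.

T̂ = ρX + (1 − ρ)μ  ⇒  X = (T̂ − (1 − ρ)μ) / ρ
X = (108.704 − 0.44 × 95.6) / 0.56 = (108.704 − 42.064) / 0.56 = 66.640 / 0.56 = 119.000

119.0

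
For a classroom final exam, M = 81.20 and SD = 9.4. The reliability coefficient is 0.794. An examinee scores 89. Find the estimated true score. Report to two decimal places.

87.39

T̂ = ρX + (1 − ρ)μ
  = 0.794 × 89 + 0.206 × 81.20
  = 70.666 + 16.72720
  = 87.393
  ≈ 87.39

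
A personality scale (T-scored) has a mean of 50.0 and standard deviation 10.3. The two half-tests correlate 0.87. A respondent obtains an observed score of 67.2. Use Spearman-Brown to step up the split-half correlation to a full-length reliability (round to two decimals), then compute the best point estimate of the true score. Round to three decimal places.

Spearman-Brown: ρ = 2r/(1 + r) = 2(0.87)/(1 + 0.87) = 1.740/1.87 = 0.9305 → 0.93
T̂ = ρX + (1 − ρ)μ
  = 0.93 × 67.2 + 0.07 × 50.0
  = 62.496 + 3.500
  = 65.9960
  ≈ 65.996

65.996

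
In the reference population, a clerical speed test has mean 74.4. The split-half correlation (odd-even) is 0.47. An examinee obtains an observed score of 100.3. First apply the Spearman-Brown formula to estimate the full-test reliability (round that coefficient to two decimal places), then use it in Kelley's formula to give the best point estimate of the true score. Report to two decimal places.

90.98

Spearman-Brown: ρ = 2r/(1 + r) = 2(0.47)/(1 + 0.47) = 0.940/1.47 = 0.6395 → 0.64
T̂ = 0.64(100.3) + 0.36(74.4) = 64.192 + 26.784 = 90.976 → 90.98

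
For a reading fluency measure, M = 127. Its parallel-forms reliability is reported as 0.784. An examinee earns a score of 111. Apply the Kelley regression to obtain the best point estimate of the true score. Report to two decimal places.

T̂ = 0.784(111) + 0.216(127) = 87.024 + 27.432 = 114.456 → 114.46

114.46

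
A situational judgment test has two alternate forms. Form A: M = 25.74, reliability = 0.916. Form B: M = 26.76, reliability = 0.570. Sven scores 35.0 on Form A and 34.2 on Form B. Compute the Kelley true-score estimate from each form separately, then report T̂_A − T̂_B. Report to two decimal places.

T̂_A = 0.916(35.0) + 0.084(25.74) = 34.2222
T̂_B = 0.570(34.2) + 0.430(26.76) = 31.0008
T̂_A − T̂_B = 3.2214

3.22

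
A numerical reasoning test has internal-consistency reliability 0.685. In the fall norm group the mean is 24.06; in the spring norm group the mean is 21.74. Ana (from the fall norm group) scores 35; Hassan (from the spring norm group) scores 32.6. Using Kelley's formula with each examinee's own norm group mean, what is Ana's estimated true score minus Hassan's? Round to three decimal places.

T̂_Ana = 0.685(35) + 0.315(24.06) = 31.55390
T̂_Hassan = 0.685(32.6) + 0.315(21.74) = 29.17910
Difference = 31.55390 − 29.17910 = 2.37480

2.375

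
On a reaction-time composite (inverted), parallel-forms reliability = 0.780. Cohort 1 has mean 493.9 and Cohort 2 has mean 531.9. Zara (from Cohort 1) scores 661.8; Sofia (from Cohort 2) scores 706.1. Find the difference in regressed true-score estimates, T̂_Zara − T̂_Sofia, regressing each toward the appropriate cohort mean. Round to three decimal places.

T̂_Zara = 0.780(661.8) + 0.220(493.9) = 624.86200
T̂_Sofia = 0.780(706.1) + 0.220(531.9) = 667.77600
Difference = 624.86200 − 667.77600 = -42.91400

-42.914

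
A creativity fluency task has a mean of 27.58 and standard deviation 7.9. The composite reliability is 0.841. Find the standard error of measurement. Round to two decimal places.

3.15

SEM = SD · √(1 − ρ) = 7.9 × √0.159 = 7.9 × 0.3987 = 3.150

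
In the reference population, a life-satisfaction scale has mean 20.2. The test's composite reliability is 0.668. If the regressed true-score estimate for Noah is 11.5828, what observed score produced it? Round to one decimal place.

7.3

T̂ = ρX + (1 − ρ)μ  ⇒  X = (T̂ − (1 − ρ)μ) / ρ
X = (11.5828 − 0.332 × 20.2) / 0.668 = (11.5828 − 6.7064) / 0.668 = 4.8764 / 0.668 = 7.300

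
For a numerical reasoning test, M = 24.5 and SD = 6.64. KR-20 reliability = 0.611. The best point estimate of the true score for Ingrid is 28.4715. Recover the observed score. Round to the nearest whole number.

T̂ = ρX + (1 − ρ)μ  ⇒  X = (T̂ − (1 − ρ)μ) / ρ
X = (28.4715 − 0.389 × 24.5) / 0.611 = (28.4715 − 9.5305) / 0.611 = 18.9410 / 0.611 = 31.00

31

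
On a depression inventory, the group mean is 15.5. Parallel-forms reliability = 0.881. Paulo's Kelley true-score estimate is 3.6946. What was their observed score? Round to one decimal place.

T̂ = ρX + (1 − ρ)μ  ⇒  X = (T̂ − (1 − ρ)μ) / ρ
X = (3.6946 − 0.119 × 15.5) / 0.881 = (3.6946 − 1.8445) / 0.881 = 1.8501 / 0.881 = 2.100

2.1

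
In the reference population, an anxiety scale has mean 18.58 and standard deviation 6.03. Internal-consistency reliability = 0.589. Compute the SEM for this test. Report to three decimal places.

3.866

SEM = SD · √(1 − ρ) = 6.03 × √0.411 = 6.03 × 0.6411 = 3.8658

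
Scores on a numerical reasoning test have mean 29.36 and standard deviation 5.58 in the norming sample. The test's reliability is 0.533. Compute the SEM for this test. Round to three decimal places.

SEM = SD · √(1 − ρ) = 5.58 × √0.467 = 5.58 × 0.6834 = 3.8132

3.813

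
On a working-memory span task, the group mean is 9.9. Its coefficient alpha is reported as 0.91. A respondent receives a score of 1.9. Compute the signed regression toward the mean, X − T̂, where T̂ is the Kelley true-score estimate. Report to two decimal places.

Weight the observed score by reliability and the mean by (1 − reliability): T̂ = 0.91·1.9 + 0.09·9.9 = 1.729 + 0.891 = 2.6200.
X − T̂ = 1.9 − 2.620 = -0.720 → -0.72

-0.72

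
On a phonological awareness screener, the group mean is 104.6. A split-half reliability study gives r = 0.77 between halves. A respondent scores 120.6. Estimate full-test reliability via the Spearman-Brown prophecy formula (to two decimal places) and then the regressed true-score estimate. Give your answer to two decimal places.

Spearman-Brown: ρ = 2r/(1 + r) = 2(0.77)/(1 + 0.77) = 1.540/1.77 = 0.8701 → 0.87
T̂ = ρX + (1 − ρ)μ
  = 0.87 × 120.6 + 0.13 × 104.6
  = 104.922 + 13.598
  = 118.520
  ≈ 118.52

118.52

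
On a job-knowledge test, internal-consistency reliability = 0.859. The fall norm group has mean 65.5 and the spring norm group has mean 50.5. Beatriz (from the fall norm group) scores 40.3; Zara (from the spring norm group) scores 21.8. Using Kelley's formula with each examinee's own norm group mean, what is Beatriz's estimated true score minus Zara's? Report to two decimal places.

18.01

T̂_Beatriz = 0.859(40.3) + 0.141(65.5) = 43.8532
T̂_Zara = 0.859(21.8) + 0.141(50.5) = 25.8467
Difference = 43.8532 − 25.8467 = 18.0065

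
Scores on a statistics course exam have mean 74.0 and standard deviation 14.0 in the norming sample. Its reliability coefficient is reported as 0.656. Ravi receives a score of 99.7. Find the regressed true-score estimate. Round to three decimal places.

90.859

T̂ = 0.656(99.7) + 0.344(74.0) = 65.4032 + 25.4560 = 90.8592 → 90.859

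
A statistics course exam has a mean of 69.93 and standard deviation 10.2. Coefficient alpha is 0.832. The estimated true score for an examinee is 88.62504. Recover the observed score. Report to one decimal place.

T̂ = ρX + (1 − ρ)μ  ⇒  X = (T̂ − (1 − ρ)μ) / ρ
X = (88.62504 − 0.168 × 69.93) / 0.832 = (88.62504 − 11.74824) / 0.832 = 76.87680 / 0.832 = 92.400

92.4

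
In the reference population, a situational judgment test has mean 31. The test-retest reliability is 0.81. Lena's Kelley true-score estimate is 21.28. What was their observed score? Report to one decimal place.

19.0

T̂ = ρX + (1 − ρ)μ  ⇒  X = (T̂ − (1 − ρ)μ) / ρ
X = (21.28 − 0.19 × 31) / 0.81 = (21.28 − 5.89) / 0.81 = 15.39 / 0.81 = 19.000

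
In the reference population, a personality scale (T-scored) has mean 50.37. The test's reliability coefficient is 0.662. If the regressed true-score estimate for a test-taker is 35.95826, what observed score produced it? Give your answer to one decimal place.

T̂ = ρX + (1 − ρ)μ  ⇒  X = (T̂ − (1 − ρ)μ) / ρ
X = (35.95826 − 0.338 × 50.37) / 0.662 = (35.95826 − 17.02506) / 0.662 = 18.93320 / 0.662 = 28.600

28.6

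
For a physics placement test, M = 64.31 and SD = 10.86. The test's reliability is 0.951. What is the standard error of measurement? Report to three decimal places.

2.404

SEM = SD · √(1 − ρ) = 10.86 × √0.049 = 10.86 × 0.2214 = 2.4040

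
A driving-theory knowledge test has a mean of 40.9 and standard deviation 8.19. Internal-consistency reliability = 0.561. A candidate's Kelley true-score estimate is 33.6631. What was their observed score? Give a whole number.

28

T̂ = ρX + (1 − ρ)μ  ⇒  X = (T̂ − (1 − ρ)μ) / ρ
X = (33.6631 − 0.439 × 40.9) / 0.561 = (33.6631 − 17.9551) / 0.561 = 15.7080 / 0.561 = 28.00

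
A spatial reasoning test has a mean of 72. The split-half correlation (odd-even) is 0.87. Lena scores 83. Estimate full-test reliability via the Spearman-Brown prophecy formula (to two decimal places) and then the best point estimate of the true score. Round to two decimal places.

Spearman-Brown: ρ = 2r/(1 + r) = 2(0.87)/(1 + 0.87) = 1.740/1.87 = 0.9305 → 0.93
T̂ = ρX + (1 − ρ)μ
  = 0.93 × 83 + 0.07 × 72
  = 77.19 + 5.04
  = 82.230
  ≈ 82.23

82.23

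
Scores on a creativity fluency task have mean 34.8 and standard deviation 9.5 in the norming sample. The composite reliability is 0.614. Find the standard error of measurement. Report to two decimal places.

5.90

SEM = SD · √(1 − ρ) = 9.5 × √0.386 = 9.5 × 0.6213 = 5.902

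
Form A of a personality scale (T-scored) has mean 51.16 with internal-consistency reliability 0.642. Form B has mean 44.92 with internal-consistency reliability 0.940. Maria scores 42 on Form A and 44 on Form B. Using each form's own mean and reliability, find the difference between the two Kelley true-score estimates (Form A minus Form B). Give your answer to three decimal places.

1.224

T̂_A = 0.642(42) + 0.358(51.16) = 45.27928
T̂_B = 0.940(44) + 0.060(44.92) = 44.05520
T̂_A − T̂_B = 1.22408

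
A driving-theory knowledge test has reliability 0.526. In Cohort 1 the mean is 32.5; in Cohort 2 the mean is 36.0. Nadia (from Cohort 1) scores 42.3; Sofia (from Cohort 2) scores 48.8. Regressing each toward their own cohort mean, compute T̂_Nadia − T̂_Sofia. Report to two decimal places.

T̂_Nadia = 0.526(42.3) + 0.474(32.5) = 37.6548
T̂_Sofia = 0.526(48.8) + 0.474(36.0) = 42.7328
Difference = 37.6548 − 42.7328 = -5.0780

-5.08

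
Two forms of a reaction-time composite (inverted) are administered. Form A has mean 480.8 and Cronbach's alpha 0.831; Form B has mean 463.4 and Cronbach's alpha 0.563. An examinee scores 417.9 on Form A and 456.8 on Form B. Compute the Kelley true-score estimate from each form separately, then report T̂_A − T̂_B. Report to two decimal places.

T̂_A = 0.831(417.9) + 0.169(480.8) = 428.5301
T̂_B = 0.563(456.8) + 0.437(463.4) = 459.6842
T̂_A − T̂_B = -31.1541

-31.15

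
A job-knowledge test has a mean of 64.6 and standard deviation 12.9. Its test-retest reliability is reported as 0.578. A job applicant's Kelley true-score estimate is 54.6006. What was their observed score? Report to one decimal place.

T̂ = ρX + (1 − ρ)μ  ⇒  X = (T̂ − (1 − ρ)μ) / ρ
X = (54.6006 − 0.422 × 64.6) / 0.578 = (54.6006 − 27.2612) / 0.578 = 27.3394 / 0.578 = 47.300

47.3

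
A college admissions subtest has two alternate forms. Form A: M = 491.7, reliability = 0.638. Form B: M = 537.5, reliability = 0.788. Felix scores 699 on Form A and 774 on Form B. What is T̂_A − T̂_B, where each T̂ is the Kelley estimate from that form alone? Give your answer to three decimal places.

T̂_A = 0.638(699) + 0.362(491.7) = 623.95740
T̂_B = 0.788(774) + 0.212(537.5) = 723.86200
T̂_A − T̂_B = -99.90460

-99.905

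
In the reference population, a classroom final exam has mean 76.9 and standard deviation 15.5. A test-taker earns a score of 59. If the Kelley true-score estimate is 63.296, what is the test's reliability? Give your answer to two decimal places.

0.76

T̂ = ρX + (1 − ρ)μ  ⇒  T̂ − μ = ρ(X − μ)
ρ = (T̂ − μ)/(X − μ) = (63.296 − 76.9) / (59 − 76.9) = -13.604 / -17.9 = 0.7600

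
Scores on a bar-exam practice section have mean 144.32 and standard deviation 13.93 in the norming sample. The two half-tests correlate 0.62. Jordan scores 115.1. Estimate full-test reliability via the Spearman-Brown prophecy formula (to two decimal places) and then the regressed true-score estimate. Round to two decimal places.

Spearman-Brown: ρ = 2r/(1 + r) = 2(0.62)/(1 + 0.62) = 1.240/1.62 = 0.7654 → 0.77
T̂ = ρX + (1 − ρ)μ
  = 0.77 × 115.1 + 0.23 × 144.32
  = 88.627 + 33.1936
  = 121.821
  ≈ 121.82

121.82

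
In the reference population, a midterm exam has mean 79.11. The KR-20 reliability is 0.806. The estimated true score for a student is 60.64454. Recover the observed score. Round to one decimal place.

T̂ = ρX + (1 − ρ)μ  ⇒  X = (T̂ − (1 − ρ)μ) / ρ
X = (60.64454 − 0.194 × 79.11) / 0.806 = (60.64454 − 15.34734) / 0.806 = 45.29720 / 0.806 = 56.200

56.2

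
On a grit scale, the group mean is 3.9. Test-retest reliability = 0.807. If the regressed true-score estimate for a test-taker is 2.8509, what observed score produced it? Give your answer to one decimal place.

T̂ = ρX + (1 − ρ)μ  ⇒  X = (T̂ − (1 − ρ)μ) / ρ
X = (2.8509 − 0.193 × 3.9) / 0.807 = (2.8509 − 0.7527) / 0.807 = 2.0982 / 0.807 = 2.600

2.6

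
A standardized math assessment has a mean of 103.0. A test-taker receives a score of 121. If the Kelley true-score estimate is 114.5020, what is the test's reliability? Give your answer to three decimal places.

T̂ = ρX + (1 − ρ)μ  ⇒  T̂ − μ = ρ(X − μ)
ρ = (T̂ − μ)/(X − μ) = (114.5020 − 103.0) / (121 − 103.0) = 11.5020 / 18.0 = 0.63900

0.639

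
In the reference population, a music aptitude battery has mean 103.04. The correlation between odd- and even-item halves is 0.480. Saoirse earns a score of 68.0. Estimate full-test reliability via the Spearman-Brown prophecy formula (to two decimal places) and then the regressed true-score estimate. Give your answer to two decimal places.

Spearman-Brown: ρ = 2r/(1 + r) = 2(0.480)/(1 + 0.480) = 0.9600/1.480 = 0.6486 → 0.65
Kelley's formula gives T̂ = 0.65·68.0 + 0.35·103.04 = 44.200 + 36.0640 = 80.264.

80.26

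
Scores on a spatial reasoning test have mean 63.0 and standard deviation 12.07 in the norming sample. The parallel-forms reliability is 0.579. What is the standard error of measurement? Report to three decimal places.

7.832

SEM = SD · √(1 − ρ) = 12.07 × √0.421 = 12.07 × 0.6488 = 7.8316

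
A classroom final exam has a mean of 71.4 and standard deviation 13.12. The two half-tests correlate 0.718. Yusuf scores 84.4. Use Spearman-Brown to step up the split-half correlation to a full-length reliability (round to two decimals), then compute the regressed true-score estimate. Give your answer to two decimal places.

Spearman-Brown: ρ = 2r/(1 + r) = 2(0.718)/(1 + 0.718) = 1.4360/1.718 = 0.8359 → 0.84
T̂ = 0.84(84.4) + 0.16(71.4) = 70.896 + 11.424 = 82.320 → 82.32

82.32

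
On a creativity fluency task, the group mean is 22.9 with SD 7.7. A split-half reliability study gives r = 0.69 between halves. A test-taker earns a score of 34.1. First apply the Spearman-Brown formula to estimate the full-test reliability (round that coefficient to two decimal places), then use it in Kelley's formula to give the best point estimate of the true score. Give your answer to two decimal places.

32.08

Spearman-Brown: ρ = 2r/(1 + r) = 2(0.69)/(1 + 0.69) = 1.380/1.69 = 0.8166 → 0.82
Kelley's formula gives T̂ = 0.82·34.1 + 0.18·22.9 = 27.962 + 4.122 = 32.084.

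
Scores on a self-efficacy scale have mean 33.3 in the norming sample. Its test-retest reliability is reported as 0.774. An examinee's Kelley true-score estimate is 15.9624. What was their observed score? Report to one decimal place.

10.9

T̂ = ρX + (1 − ρ)μ  ⇒  X = (T̂ − (1 − ρ)μ) / ρ
X = (15.9624 − 0.226 × 33.3) / 0.774 = (15.9624 − 7.5258) / 0.774 = 8.4366 / 0.774 = 10.900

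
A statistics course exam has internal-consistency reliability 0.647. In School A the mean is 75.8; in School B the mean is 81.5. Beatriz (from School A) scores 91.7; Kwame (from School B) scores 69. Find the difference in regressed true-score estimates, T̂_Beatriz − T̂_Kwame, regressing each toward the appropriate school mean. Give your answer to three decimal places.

12.675

T̂_Beatriz = 0.647(91.7) + 0.353(75.8) = 86.08730
T̂_Kwame = 0.647(69) + 0.353(81.5) = 73.41250
Difference = 86.08730 − 73.41250 = 12.67480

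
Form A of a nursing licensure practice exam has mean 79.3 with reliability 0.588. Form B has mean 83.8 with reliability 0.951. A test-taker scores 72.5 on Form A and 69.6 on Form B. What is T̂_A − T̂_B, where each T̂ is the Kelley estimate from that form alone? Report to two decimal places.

5.01

T̂_A = 0.588(72.5) + 0.412(79.3) = 75.3016
T̂_B = 0.951(69.6) + 0.049(83.8) = 70.2958
T̂_A − T̂_B = 5.0058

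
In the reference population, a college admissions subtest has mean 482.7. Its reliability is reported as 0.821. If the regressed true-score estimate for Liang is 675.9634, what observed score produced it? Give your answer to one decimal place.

718.1

T̂ = ρX + (1 − ρ)μ  ⇒  X = (T̂ − (1 − ρ)μ) / ρ
X = (675.9634 − 0.179 × 482.7) / 0.821 = (675.9634 − 86.4033) / 0.821 = 589.5601 / 0.821 = 718.100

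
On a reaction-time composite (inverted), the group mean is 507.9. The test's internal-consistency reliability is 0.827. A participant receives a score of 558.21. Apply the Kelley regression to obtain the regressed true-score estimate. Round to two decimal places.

T̂ = 0.827(558.21) + 0.173(507.9) = 461.63967 + 87.8667 = 549.506 → 549.51

549.51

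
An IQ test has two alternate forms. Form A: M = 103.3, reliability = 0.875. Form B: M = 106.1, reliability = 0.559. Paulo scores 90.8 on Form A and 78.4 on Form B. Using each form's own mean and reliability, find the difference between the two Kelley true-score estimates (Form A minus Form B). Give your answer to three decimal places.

1.747

T̂_A = 0.875(90.8) + 0.125(103.3) = 92.36250
T̂_B = 0.559(78.4) + 0.441(106.1) = 90.61570
T̂_A − T̂_B = 1.74680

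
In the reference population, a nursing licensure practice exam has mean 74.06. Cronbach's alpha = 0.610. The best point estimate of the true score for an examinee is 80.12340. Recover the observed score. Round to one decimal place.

84.0

T̂ = ρX + (1 − ρ)μ  ⇒  X = (T̂ − (1 − ρ)μ) / ρ
X = (80.12340 − 0.390 × 74.06) / 0.610 = (80.12340 − 28.88340) / 0.610 = 51.24000 / 0.610 = 84.000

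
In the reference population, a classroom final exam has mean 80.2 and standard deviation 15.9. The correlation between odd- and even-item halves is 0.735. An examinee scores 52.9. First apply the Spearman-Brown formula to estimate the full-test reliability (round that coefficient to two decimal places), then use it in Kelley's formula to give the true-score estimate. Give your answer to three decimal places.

56.995

Spearman-Brown: ρ = 2r/(1 + r) = 2(0.735)/(1 + 0.735) = 1.4700/1.735 = 0.8473 → 0.85
T̂ = 0.85(52.9) + 0.15(80.2) = 44.965 + 12.030 = 56.9950 → 56.995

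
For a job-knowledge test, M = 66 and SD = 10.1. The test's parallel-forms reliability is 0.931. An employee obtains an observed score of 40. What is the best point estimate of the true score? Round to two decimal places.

41.79

T̂ = ρX + (1 − ρ)μ
  = 0.931 × 40 + 0.069 × 66
  = 37.240 + 4.554
  = 41.794
  ≈ 41.79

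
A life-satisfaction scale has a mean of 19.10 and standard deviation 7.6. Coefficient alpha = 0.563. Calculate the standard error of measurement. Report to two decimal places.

SEM = SD · √(1 − ρ) = 7.6 × √0.437 = 7.6 × 0.6611 = 5.024

5.02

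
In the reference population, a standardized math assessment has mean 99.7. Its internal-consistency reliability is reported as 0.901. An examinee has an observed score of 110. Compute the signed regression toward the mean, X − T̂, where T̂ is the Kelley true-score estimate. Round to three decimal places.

T̂ = ρX + (1 − ρ)μ
  = 0.901 × 110 + 0.099 × 99.7
  = 99.110 + 9.8703
  = 108.98030
  ≈ 108.9803
X − T̂ = 110 − 108.9803 = 1.0197 → 1.020

1.020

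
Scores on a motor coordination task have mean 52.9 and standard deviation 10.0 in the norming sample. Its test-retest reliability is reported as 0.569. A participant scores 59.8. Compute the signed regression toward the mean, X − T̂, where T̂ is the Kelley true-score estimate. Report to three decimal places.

2.974

T̂ = ρX + (1 − ρ)μ
  = 0.569 × 59.8 + 0.431 × 52.9
  = 34.0262 + 22.7999
  = 56.82610
  ≈ 56.8261
X − T̂ = 59.8 − 56.8261 = 2.9739 → 2.974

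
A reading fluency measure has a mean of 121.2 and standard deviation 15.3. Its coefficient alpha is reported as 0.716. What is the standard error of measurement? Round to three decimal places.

SEM = SD · √(1 − ρ) = 15.3 × √0.284 = 15.3 × 0.5329 = 8.1536

8.154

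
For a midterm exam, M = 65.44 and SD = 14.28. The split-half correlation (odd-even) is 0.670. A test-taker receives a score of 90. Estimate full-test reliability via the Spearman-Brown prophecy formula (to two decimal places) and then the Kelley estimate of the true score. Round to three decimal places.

Spearman-Brown: ρ = 2r/(1 + r) = 2(0.670)/(1 + 0.670) = 1.3400/1.670 = 0.8024 → 0.80
T̂ = 0.80(90) + 0.20(65.44) = 72.00 + 13.0880 = 85.0880 → 85.088

85.088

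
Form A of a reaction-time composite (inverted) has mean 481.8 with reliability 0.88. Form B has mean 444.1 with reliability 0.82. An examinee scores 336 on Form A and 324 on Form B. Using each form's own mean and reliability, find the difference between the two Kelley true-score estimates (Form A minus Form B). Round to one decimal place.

T̂_A = 0.88(336) + 0.12(481.8) = 353.496
T̂_B = 0.82(324) + 0.18(444.1) = 345.618
T̂_A − T̂_B = 7.878

7.9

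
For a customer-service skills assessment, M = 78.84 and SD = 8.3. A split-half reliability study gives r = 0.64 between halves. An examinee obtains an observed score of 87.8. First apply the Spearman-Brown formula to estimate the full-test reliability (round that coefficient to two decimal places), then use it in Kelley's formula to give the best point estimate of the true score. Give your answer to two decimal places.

Spearman-Brown: ρ = 2r/(1 + r) = 2(0.64)/(1 + 0.64) = 1.280/1.64 = 0.7805 → 0.78
T̂ = 0.78(87.8) + 0.22(78.84) = 68.484 + 17.3448 = 85.829 → 85.83

85.83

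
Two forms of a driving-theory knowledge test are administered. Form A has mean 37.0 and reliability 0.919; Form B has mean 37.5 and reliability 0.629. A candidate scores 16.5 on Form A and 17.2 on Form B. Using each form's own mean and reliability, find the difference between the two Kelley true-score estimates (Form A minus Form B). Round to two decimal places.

-6.57

T̂_A = 0.919(16.5) + 0.081(37.0) = 18.1605
T̂_B = 0.629(17.2) + 0.371(37.5) = 24.7313
T̂_A − T̂_B = -6.5708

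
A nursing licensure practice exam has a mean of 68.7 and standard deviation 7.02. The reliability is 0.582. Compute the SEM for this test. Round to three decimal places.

SEM = SD · √(1 − ρ) = 7.02 × √0.418 = 7.02 × 0.6465 = 4.5386

4.539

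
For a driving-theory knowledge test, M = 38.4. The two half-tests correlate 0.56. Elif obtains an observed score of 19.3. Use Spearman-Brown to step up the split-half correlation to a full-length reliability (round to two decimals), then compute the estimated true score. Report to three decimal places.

Spearman-Brown: ρ = 2r/(1 + r) = 2(0.56)/(1 + 0.56) = 1.120/1.56 = 0.7179 → 0.72
T̂ = ρX + (1 − ρ)μ
  = 0.72 × 19.3 + 0.28 × 38.4
  = 13.896 + 10.752
  = 24.6480
  ≈ 24.648

24.648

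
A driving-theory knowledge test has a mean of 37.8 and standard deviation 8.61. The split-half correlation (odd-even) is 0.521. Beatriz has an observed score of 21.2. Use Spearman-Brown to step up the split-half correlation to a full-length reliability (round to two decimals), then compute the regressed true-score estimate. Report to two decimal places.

26.35

Spearman-Brown: ρ = 2r/(1 + r) = 2(0.521)/(1 + 0.521) = 1.0420/1.521 = 0.6851 → 0.69
T̂ = 0.69(21.2) + 0.31(37.8) = 14.628 + 11.718 = 26.346 → 26.35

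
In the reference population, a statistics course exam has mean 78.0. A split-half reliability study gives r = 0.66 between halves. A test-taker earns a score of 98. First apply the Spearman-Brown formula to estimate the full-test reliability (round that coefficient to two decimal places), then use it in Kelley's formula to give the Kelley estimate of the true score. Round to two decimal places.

Spearman-Brown: ρ = 2r/(1 + r) = 2(0.66)/(1 + 0.66) = 1.320/1.66 = 0.7952 → 0.80
T̂ = ρX + (1 − ρ)μ
  = 0.80 × 98 + 0.20 × 78.0
  = 78.40 + 15.600
  = 94.000
  ≈ 94.00

94.00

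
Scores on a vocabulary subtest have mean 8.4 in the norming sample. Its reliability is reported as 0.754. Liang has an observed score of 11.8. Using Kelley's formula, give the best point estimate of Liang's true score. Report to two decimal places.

Kelley's formula gives T̂ = 0.754·11.8 + 0.246·8.4 = 8.8972 + 2.0664 = 10.964.

10.96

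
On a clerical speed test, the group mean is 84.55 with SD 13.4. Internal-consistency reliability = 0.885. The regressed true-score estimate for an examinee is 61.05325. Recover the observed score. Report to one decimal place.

58.0

T̂ = ρX + (1 − ρ)μ  ⇒  X = (T̂ − (1 − ρ)μ) / ρ
X = (61.05325 − 0.115 × 84.55) / 0.885 = (61.05325 − 9.72325) / 0.885 = 51.33000 / 0.885 = 58.000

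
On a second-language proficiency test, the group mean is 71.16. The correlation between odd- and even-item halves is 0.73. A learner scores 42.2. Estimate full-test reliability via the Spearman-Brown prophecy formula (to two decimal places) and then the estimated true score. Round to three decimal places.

46.834

Spearman-Brown: ρ = 2r/(1 + r) = 2(0.73)/(1 + 0.73) = 1.460/1.73 = 0.8439 → 0.84
Weight the observed score by reliability and the mean by (1 − reliability): T̂ = 0.84·42.2 + 0.16·71.16 = 35.448 + 11.3856 = 46.8336.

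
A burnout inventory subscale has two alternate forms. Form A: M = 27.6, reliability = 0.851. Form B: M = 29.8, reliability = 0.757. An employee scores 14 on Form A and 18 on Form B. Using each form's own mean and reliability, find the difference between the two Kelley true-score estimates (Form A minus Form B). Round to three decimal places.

-4.841

T̂_A = 0.851(14) + 0.149(27.6) = 16.02640
T̂_B = 0.757(18) + 0.243(29.8) = 20.86740
T̂_A − T̂_B = -4.84100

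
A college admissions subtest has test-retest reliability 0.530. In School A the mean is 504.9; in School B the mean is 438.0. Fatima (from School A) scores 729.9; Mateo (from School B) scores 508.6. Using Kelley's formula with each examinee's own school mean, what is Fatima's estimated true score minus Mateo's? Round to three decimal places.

148.732

T̂_Fatima = 0.530(729.9) + 0.470(504.9) = 624.15000
T̂_Mateo = 0.530(508.6) + 0.470(438.0) = 475.41800
Difference = 624.15000 − 475.41800 = 148.73200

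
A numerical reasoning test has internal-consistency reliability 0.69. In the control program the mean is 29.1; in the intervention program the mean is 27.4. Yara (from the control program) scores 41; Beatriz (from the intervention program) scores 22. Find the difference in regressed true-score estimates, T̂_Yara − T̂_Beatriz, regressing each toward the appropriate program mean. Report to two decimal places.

T̂_Yara = 0.69(41) + 0.31(29.1) = 37.3110
T̂_Beatriz = 0.69(22) + 0.31(27.4) = 23.6740
Difference = 37.3110 − 23.6740 = 13.6370

13.64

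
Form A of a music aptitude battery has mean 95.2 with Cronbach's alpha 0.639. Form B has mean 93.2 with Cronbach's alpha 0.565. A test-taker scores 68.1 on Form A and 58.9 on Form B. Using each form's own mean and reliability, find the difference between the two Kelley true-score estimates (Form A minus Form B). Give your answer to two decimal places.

4.06

T̂_A = 0.639(68.1) + 0.361(95.2) = 77.8831
T̂_B = 0.565(58.9) + 0.435(93.2) = 73.8205
T̂_A − T̂_B = 4.0626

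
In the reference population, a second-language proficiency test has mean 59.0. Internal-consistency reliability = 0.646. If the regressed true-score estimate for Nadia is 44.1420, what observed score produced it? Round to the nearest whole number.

36

T̂ = ρX + (1 − ρ)μ  ⇒  X = (T̂ − (1 − ρ)μ) / ρ
X = (44.1420 − 0.354 × 59.0) / 0.646 = (44.1420 − 20.8860) / 0.646 = 23.2560 / 0.646 = 36.00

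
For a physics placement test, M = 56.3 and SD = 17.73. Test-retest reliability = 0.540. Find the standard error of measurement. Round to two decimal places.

12.03

SEM = SD · √(1 − ρ) = 17.73 × √0.460 = 17.73 × 0.6782 = 12.025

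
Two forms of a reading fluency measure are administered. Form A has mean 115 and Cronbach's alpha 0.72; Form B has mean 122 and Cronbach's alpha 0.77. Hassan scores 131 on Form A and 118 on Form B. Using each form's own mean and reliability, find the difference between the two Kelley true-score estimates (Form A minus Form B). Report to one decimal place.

T̂_A = 0.72(131) + 0.28(115) = 126.520
T̂_B = 0.77(118) + 0.23(122) = 118.920
T̂_A − T̂_B = 7.600

7.6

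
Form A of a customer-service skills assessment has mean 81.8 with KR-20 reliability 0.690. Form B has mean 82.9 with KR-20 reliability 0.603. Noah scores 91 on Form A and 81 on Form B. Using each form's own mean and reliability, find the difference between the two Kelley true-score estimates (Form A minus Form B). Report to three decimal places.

6.394

T̂_A = 0.690(91) + 0.310(81.8) = 88.14800
T̂_B = 0.603(81) + 0.397(82.9) = 81.75430
T̂_A − T̂_B = 6.39370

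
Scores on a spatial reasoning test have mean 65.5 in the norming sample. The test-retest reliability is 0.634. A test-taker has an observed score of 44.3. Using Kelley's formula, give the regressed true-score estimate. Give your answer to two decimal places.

52.06

Kelley's formula gives T̂ = 0.634·44.3 + 0.366·65.5 = 28.0862 + 23.9730 = 52.059.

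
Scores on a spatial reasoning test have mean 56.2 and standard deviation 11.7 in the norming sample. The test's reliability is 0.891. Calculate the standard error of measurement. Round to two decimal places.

3.86

SEM = SD · √(1 − ρ) = 11.7 × √0.109 = 11.7 × 0.3302 = 3.863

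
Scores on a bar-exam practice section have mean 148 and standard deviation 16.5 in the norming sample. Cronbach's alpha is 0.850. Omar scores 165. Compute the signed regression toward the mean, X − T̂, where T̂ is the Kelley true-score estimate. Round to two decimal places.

T̂ = 0.850(165) + 0.150(148) = 140.250 + 22.200 = 162.4500 → 162.450
X − T̂ = 165 − 162.450 = 2.550 → 2.55

2.55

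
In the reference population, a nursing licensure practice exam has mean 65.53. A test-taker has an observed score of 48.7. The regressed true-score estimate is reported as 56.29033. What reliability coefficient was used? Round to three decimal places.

0.549

T̂ = ρX + (1 − ρ)μ  ⇒  T̂ − μ = ρ(X − μ)
ρ = (T̂ − μ)/(X − μ) = (56.29033 − 65.53) / (48.7 − 65.53) = -9.23967 / -16.83 = 0.54900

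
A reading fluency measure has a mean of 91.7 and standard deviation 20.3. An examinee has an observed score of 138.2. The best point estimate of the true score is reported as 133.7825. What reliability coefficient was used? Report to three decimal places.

T̂ = ρX + (1 − ρ)μ  ⇒  T̂ − μ = ρ(X − μ)
ρ = (T̂ − μ)/(X − μ) = (133.7825 − 91.7) / (138.2 − 91.7) = 42.0825 / 46.5 = 0.90500

0.905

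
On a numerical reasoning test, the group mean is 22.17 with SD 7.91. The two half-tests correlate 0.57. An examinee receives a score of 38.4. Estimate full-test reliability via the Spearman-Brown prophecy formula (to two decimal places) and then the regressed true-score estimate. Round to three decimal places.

Spearman-Brown: ρ = 2r/(1 + r) = 2(0.57)/(1 + 0.57) = 1.140/1.57 = 0.7261 → 0.73
Weight the observed score by reliability and the mean by (1 − reliability): T̂ = 0.73·38.4 + 0.27·22.17 = 28.032 + 5.9859 = 34.0179.

34.018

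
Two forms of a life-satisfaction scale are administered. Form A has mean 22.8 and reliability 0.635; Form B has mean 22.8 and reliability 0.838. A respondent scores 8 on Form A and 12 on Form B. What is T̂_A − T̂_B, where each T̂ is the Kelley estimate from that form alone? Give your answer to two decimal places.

T̂_A = 0.635(8) + 0.365(22.8) = 13.4020
T̂_B = 0.838(12) + 0.162(22.8) = 13.7496
T̂_A − T̂_B = -0.3476

-0.35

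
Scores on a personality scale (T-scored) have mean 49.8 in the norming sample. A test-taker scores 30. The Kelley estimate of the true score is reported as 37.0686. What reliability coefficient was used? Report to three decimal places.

T̂ = ρX + (1 − ρ)μ  ⇒  T̂ − μ = ρ(X − μ)
ρ = (T̂ − μ)/(X − μ) = (37.0686 − 49.8) / (30 − 49.8) = -12.7314 / -19.8 = 0.64300

0.643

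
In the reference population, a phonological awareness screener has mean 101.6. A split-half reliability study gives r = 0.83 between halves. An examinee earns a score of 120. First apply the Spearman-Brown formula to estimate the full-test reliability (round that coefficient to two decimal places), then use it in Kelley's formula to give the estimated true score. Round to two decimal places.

118.34

Spearman-Brown: ρ = 2r/(1 + r) = 2(0.83)/(1 + 0.83) = 1.660/1.83 = 0.9071 → 0.91
Regress the observed score toward the mean by the unreliability: T̂ = 0.91·120 + 0.09·101.6 = 109.20 + 9.144 = 118.344.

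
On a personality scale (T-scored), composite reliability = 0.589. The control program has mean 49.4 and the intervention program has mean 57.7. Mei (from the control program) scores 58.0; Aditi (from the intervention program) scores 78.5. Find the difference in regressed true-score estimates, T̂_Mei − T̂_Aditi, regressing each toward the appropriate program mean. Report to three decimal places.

T̂_Mei = 0.589(58.0) + 0.411(49.4) = 54.46540
T̂_Aditi = 0.589(78.5) + 0.411(57.7) = 69.95120
Difference = 54.46540 − 69.95120 = -15.48580

-15.486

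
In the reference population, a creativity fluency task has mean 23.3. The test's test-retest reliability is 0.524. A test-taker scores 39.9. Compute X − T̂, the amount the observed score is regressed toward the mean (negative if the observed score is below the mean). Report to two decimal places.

T̂ = ρX + (1 − ρ)μ
  = 0.524 × 39.9 + 0.476 × 23.3
  = 20.9076 + 11.0908
  = 31.9984
  ≈ 31.998
X − T̂ = 39.9 − 31.998 = 7.902 → 7.90

7.90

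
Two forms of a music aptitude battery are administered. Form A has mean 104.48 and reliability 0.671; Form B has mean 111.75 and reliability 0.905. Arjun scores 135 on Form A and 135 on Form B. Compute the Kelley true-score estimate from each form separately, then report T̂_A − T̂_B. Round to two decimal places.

-7.83

T̂_A = 0.671(135) + 0.329(104.48) = 124.9589
T̂_B = 0.905(135) + 0.095(111.75) = 132.7912
T̂_A − T̂_B = -7.8323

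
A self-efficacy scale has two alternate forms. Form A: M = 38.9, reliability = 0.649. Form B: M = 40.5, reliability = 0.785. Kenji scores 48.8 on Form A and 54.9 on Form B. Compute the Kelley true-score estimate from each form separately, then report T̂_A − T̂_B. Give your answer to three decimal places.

-6.479

T̂_A = 0.649(48.8) + 0.351(38.9) = 45.32510
T̂_B = 0.785(54.9) + 0.215(40.5) = 51.80400
T̂_A − T̂_B = -6.47890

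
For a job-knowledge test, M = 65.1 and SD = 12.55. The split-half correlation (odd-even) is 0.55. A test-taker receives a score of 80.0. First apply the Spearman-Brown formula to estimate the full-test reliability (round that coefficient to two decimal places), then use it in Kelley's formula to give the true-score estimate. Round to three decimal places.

75.679

Spearman-Brown: ρ = 2r/(1 + r) = 2(0.55)/(1 + 0.55) = 1.100/1.55 = 0.7097 → 0.71
Weight the observed score by reliability and the mean by (1 − reliability): T̂ = 0.71·80.0 + 0.29·65.1 = 56.800 + 18.879 = 75.6790.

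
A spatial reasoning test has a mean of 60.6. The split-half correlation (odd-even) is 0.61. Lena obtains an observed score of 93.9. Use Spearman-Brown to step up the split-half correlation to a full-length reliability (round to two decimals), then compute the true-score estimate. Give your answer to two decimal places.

Spearman-Brown: ρ = 2r/(1 + r) = 2(0.61)/(1 + 0.61) = 1.220/1.61 = 0.7578 → 0.76
Kelley's formula gives T̂ = 0.76·93.9 + 0.24·60.6 = 71.364 + 14.544 = 85.908.

85.91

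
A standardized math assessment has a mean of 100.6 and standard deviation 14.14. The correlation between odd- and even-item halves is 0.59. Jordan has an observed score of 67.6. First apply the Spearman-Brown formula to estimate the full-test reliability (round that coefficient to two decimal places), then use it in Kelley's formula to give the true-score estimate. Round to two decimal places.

76.18

Spearman-Brown: ρ = 2r/(1 + r) = 2(0.59)/(1 + 0.59) = 1.180/1.59 = 0.7421 → 0.74
T̂ = 0.74(67.6) + 0.26(100.6) = 50.024 + 26.156 = 76.180 → 76.18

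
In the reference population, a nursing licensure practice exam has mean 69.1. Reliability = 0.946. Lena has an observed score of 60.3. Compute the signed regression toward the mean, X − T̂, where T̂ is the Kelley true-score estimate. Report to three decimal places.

T̂ = ρX + (1 − ρ)μ
  = 0.946 × 60.3 + 0.054 × 69.1
  = 57.0438 + 3.7314
  = 60.77520
  ≈ 60.7752
X − T̂ = 60.3 − 60.7752 = -0.4752 → -0.475

-0.475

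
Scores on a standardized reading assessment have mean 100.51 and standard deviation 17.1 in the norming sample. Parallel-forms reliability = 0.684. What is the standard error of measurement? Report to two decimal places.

SEM = SD · √(1 − ρ) = 17.1 × √0.316 = 17.1 × 0.5621 = 9.613

9.61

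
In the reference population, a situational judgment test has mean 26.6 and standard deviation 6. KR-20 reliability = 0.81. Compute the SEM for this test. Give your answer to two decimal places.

SEM = SD · √(1 − ρ) = 6 × √0.19 = 6 × 0.4359 = 2.615

2.62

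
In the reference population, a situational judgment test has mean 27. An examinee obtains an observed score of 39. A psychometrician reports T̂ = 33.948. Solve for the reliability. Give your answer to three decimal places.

T̂ = ρX + (1 − ρ)μ  ⇒  T̂ − μ = ρ(X − μ)
ρ = (T̂ − μ)/(X − μ) = (33.948 − 27) / (39 − 27) = 6.948 / 12.0 = 0.57900

0.579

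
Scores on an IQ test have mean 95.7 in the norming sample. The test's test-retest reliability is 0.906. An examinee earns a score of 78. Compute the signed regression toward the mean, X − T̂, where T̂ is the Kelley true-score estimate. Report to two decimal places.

-1.66

Regress the observed score toward the mean by the unreliability: T̂ = 0.906·78 + 0.094·95.7 = 70.668 + 8.9958 = 79.6638.
X − T̂ = 78 − 79.664 = -1.664 → -1.66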